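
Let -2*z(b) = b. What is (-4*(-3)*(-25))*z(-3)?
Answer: -450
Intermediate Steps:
z(b) = -b/2
(-4*(-3)*(-25))*z(-3) = (-4*(-3)*(-25))*(-½*(-3)) = (12*(-25))*(3/2) = -300*3/2 = -450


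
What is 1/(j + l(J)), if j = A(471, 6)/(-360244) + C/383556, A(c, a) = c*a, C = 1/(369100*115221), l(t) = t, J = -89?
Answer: -1469065741202012727600/130758375322095767191739 ≈ -0.011235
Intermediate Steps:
C = 1/42528071100 (C = (1/369100)*(1/115221) = 1/42528071100 ≈ 2.3514e-11)
A(c, a) = a*c
j = -11524355116634435339/1469065741202012727600 (j = (6*471)/(-360244) + (1/42528071100)/383556 = 2826*(-1/360244) + (1/42528071100)*(1/383556) = -1413/180122 + 1/16311896838831600 = -11524355116634435339/1469065741202012727600 ≈ -0.0078447)
1/(j + l(J)) = 1/(-11524355116634435339/1469065741202012727600 - 89) = 1/(-130758375322095767191739/1469065741202012727600) = -1469065741202012727600/130758375322095767191739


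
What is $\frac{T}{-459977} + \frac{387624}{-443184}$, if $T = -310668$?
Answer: $- \frac{241756177}{1213419326} \approx -0.19924$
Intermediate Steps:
$\frac{T}{-459977} + \frac{387624}{-443184} = - \frac{310668}{-459977} + \frac{387624}{-443184} = \left(-310668\right) \left(- \frac{1}{459977}\right) + 387624 \left(- \frac{1}{443184}\right) = \frac{310668}{459977} - \frac{16151}{18466} = - \frac{241756177}{1213419326}$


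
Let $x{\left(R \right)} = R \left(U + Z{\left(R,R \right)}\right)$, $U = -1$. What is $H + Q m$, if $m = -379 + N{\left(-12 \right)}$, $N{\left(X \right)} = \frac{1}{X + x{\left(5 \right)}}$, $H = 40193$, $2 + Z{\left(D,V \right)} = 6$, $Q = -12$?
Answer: $44737$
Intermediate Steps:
$Z{\left(D,V \right)} = 4$ ($Z{\left(D,V \right)} = -2 + 6 = 4$)
$x{\left(R \right)} = 3 R$ ($x{\left(R \right)} = R \left(-1 + 4\right) = R 3 = 3 R$)
$N{\left(X \right)} = \frac{1}{15 + X}$ ($N{\left(X \right)} = \frac{1}{X + 3 \cdot 5} = \frac{1}{X + 15} = \frac{1}{15 + X}$)
$m = - \frac{1136}{3}$ ($m = -379 + \frac{1}{15 - 12} = -379 + \frac{1}{3} = - \frac{1136}{3} \approx -378.67$)
$H + Q m = 40193 - -4544 = 40193 + 4544 = 44737$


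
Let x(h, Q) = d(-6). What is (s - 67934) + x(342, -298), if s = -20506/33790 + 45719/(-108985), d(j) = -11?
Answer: -25021825071817/368260315 ≈ -67946.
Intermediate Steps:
x(h, Q) = -11
s = -377969142/368260315 (s = -20506*1/33790 + 45719*(-1/108985) = -10253/16895 - 45719/108985 = -377969142/368260315 ≈ -1.0264)
(s - 67934) + x(342, -298) = (-377969142/368260315 - 67934) - 11 = -25017774208352/368260315 - 11 = -25021825071817/368260315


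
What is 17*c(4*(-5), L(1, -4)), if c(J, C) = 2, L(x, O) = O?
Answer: 34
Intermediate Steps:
17*c(4*(-5), L(1, -4)) = 17*2 = 34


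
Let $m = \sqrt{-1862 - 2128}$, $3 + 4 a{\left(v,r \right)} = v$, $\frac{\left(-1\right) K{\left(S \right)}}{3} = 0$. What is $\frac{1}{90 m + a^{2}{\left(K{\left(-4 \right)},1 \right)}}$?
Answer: $\frac{16}{919296009} - \frac{2560 i \sqrt{3990}}{919296009} \approx 1.7405 \cdot 10^{-8} - 0.0001759 i$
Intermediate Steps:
$K{\left(S \right)} = 0$ ($K{\left(S \right)} = \left(-3\right) 0 = 0$)
$a{\left(v,r \right)} = - \frac{3}{4} + \frac{v}{4}$
$m = i \sqrt{3990}$ ($m = \sqrt{-3990} = i \sqrt{3990} \approx 63.166 i$)
$\frac{1}{90 m + a^{2}{\left(K{\left(-4 \right)},1 \right)}} = \frac{1}{90 i \sqrt{3990} + \left(- \frac{3}{4} + \frac{1}{4} \cdot 0\right)^{2}} = \frac{1}{90 i \sqrt{3990} + \left(- \frac{3}{4} + 0\right)^{2}} = \frac{1}{90 i \sqrt{3990} + \left(- \frac{3}{4}\right)^{2}} = \frac{1}{90 i \sqrt{3990} + \frac{9}{16}} = \frac{1}{\frac{9}{16} + 90 i \sqrt{3990}}$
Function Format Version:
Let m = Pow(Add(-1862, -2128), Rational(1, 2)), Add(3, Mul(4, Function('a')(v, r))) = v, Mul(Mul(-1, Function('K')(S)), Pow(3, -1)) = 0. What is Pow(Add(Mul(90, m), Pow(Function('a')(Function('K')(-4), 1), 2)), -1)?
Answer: Add(Rational(16, 919296009), Mul(Rational(-2560, 919296009), I, Pow(3990, Rational(1, 2)))) ≈ Add(1.7405e-8, Mul(-0.00017590, I))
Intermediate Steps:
Function('K')(S) = 0 (Function('K')(S) = Mul(-3, 0) = 0)
Function('a')(v, r) = Add(Rational(-3, 4), Mul(Rational(1, 4), v))
m = Mul(I, Pow(3990, Rational(1, 2))) (m = Pow(-3990, Rational(1, 2)) = Mul(I, Pow(3990, Rational(1, 2))) ≈ Mul(63.166, I))
Pow(Add(Mul(90, m), Pow(Function('a')(Function('K')(-4), 1), 2)), -1) = Pow(Add(Mul(90, Mul(I, Pow(3990, Rational(1, 2)))), Pow(Add(Rational(-3, 4), Mul(Rational(1, 4), 0)), 2)), -1) = Pow(Add(Mul(90, I, Pow(3990, Rational(1, 2))), Pow(Add(Rational(-3, 4), 0), 2)), -1) = Pow(Add(Mul(90, I, Pow(3990, Rational(1, 2))), Pow(Rational(-3, 4), 2)), -1) = Pow(Add(Mul(90, I, Pow(3990, Rational(1, 2))), Rational(9, 16)), -1) = Pow(Add(Rational(9, 16), Mul(90, I, Pow(3990, Rational(1, 2)))), -1)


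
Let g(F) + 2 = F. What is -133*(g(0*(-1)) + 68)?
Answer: -8778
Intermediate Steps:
g(F) = -2 + F
-133*(g(0*(-1)) + 68) = -133*((-2 + 0*(-1)) + 68) = -133*((-2 + 0) + 68) = -133*(-2 + 68) = -133*66 = -8778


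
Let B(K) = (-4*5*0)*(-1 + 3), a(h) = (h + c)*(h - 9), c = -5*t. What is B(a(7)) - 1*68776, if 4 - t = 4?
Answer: -68776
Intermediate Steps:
t = 0 (t = 4 - 1*4 = 4 - 4 = 0)
c = 0 (c = -5*0 = 0)
a(h) = h*(-9 + h) (a(h) = (h + 0)*(h - 9) = h*(-9 + h))
B(K) = 0 (B(K) = -20*0*2 = -1*0*2 = 0*2 = 0)
B(a(7)) - 1*68776 = 0 - 1*68776 = 0 - 68776 = -68776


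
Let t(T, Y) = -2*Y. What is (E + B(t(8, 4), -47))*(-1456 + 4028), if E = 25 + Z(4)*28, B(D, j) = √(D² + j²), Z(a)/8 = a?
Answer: 2368812 + 2572*√2273 ≈ 2.4914e+6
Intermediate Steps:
Z(a) = 8*a
E = 921 (E = 25 + (8*4)*28 = 25 + 32*28 = 25 + 896 = 921)
(E + B(t(8, 4), -47))*(-1456 + 4028) = (921 + √((-2*4)² + (-47)²))*(-1456 + 4028) = (921 + √((-8)² + 2209))*2572 = (921 + √(64 + 2209))*2572 = (921 + √2273)*2572 = 2368812 + 2572*√2273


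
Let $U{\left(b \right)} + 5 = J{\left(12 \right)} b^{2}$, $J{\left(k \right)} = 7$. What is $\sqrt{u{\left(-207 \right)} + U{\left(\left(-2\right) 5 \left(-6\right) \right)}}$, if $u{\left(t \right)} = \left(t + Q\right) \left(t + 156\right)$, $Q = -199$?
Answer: $\sqrt{45901} \approx 214.25$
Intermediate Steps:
$U{\left(b \right)} = -5 + 7 b^{2}$
$u{\left(t \right)} = \left(-199 + t\right) \left(156 + t\right)$ ($u{\left(t \right)} = \left(t - 199\right) \left(t + 156\right) = \left(-199 + t\right) \left(156 + t\right)$)
$\sqrt{u{\left(-207 \right)} + U{\left(\left(-2\right) 5 \left(-6\right) \right)}} = \sqrt{\left(-31044 + \left(-207\right)^{2} - -8901\right) - \left(5 - 7 \left(\left(-2\right) 5 \left(-6\right)\right)^{2}\right)} = \sqrt{\left(-31044 + 42849 + 8901\right) - \left(5 - 7 \left(\left(-10\right) \left(-6\right)\right)^{2}\right)} = \sqrt{20706 - \left(5 - 7 \cdot 60^{2}\right)} = \sqrt{20706 + \left(-5 + 7 \cdot 3600\right)} = \sqrt{20706 + \left(-5 + 25200\right)} = \sqrt{20706 + 25195} = \sqrt{45901}$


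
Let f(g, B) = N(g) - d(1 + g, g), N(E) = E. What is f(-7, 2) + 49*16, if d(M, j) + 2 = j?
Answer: 786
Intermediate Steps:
d(M, j) = -2 + j
f(g, B) = 2 (f(g, B) = g - (-2 + g) = g + (2 - g) = 2)
f(-7, 2) + 49*16 = 2 + 49*16 = 2 + 784 = 786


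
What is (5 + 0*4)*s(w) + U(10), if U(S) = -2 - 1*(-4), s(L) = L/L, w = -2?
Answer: 7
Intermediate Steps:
s(L) = 1
U(S) = 2 (U(S) = -2 + 4 = 2)
(5 + 0*4)*s(w) + U(10) = (5 + 0*4)*1 + 2 = (5 + 0)*1 + 2 = 5*1 + 2 = 5 + 2 = 7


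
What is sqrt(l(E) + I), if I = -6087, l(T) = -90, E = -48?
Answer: I*sqrt(6177) ≈ 78.594*I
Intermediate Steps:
sqrt(l(E) + I) = sqrt(-90 - 6087) = sqrt(-6177) = I*sqrt(6177)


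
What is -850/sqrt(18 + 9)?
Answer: -850*sqrt(3)/9 ≈ -163.58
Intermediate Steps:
-850/sqrt(18 + 9) = -850*sqrt(3)/9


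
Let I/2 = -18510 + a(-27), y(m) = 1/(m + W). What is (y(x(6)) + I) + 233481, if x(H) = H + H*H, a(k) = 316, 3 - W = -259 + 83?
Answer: 43557554/221 ≈ 1.9709e+5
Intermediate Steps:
W = 179 (W = 3 - (-259 + 83) = 3 - 1*(-176) = 3 + 176 = 179)
x(H) = H + H**2
y(m) = 1/(179 + m) (y(m) = 1/(m + 179) = 1/(179 + m))
I = -36388 (I = 2*(-18510 + 316) = 2*(-18194) = -36388)
(y(x(6)) + I) + 233481 = (1/(179 + 6*(1 + 6)) - 36388) + 233481 = (1/(179 + 6*7) - 36388) + 233481 = (1/(179 + 42) - 36388) + 233481 = (1/221 - 36388) + 233481 = -8041747/221 + 233481 = 43557554/221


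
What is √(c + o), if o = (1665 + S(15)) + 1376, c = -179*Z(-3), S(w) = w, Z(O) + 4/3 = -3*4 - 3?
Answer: √53817/3 ≈ 77.328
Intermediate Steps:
Z(O) = -49/3 (Z(O) = -4/3 + (-3*4 - 3) = -4/3 + (-12 - 3) = -4/3 - 15 = -49/3)
c = 8771/3 (c = -179*(-49/3) = 8771/3 ≈ 2923.7)
o = 3056 (o = (1665 + 15) + 1376 = 1680 + 1376 = 3056)
√(c + o) = √(8771/3 + 3056) = √(17939/3) = √53817/3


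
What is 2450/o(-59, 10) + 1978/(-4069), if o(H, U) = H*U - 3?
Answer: -11142004/2412917 ≈ -4.6176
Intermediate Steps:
o(H, U) = -3 + H*U
2450/o(-59, 10) + 1978/(-4069) = 2450/(-3 - 59*10) + 1978/(-4069) = 2450/(-3 - 590) + 1978*(-1/4069) = 2450/(-593) - 1978/4069 = 2450*(-1/593) - 1978/4069 = -2450/593 - 1978/4069 = -11142004/2412917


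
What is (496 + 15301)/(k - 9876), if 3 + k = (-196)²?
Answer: 15797/28537 ≈ 0.55356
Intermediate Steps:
k = 38413 (k = -3 + (-196)² = -3 + 38416 = 38413)
(496 + 15301)/(k - 9876) = (496 + 15301)/(38413 - 9876) = 15797/28537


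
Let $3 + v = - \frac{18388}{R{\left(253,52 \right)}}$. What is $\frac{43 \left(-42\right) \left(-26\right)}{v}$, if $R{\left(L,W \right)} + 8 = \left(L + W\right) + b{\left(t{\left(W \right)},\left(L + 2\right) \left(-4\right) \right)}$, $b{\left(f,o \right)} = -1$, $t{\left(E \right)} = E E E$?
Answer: $- \frac{3474744}{4819} \approx -721.05$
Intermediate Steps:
$t{\left(E \right)} = E^{3}$ ($t{\left(E \right)} = E^{2} E = E^{3}$)
$R{\left(L,W \right)} = -9 + L + W$ ($R{\left(L,W \right)} = -8 - \left(1 - L - W\right) = -8 + \left(-1 + L + W\right) = -9 + L + W$)
$v = - \frac{4819}{74}$ ($v = -3 - \frac{18388}{-9 + 253 + 52} = -3 - \frac{18388}{296} = -3 - \frac{4597}{74} = - \frac{4819}{74} \approx -65.122$)
$\frac{43 \left(-42\right) \left(-26\right)}{v} = \frac{43 \left(-42\right) \left(-26\right)}{- \frac{4819}{74}} = \left(-1806\right) \left(-26\right) \left(- \frac{74}{4819}\right) = 46956 \left(- \frac{74}{4819}\right) = - \frac{3474744}{4819}$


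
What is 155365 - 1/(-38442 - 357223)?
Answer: 61472492726/395665 ≈ 1.5537e+5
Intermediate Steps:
155365 - 1/(-38442 - 357223) = 155365 - 1/(-395665) = 155365 - 1*(-1/395665) = 155365 + 1/395665 = 61472492726/395665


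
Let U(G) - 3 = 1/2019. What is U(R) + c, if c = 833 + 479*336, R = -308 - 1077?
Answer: 326633821/2019 ≈ 1.6178e+5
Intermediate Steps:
R = -1385
c = 161777 (c = 833 + 160944 = 161777)
U(G) = 6058/2019 (U(G) = 3 + 1/2019 = 6058/2019)
U(R) + c = 6058/2019 + 161777 = 326633821/2019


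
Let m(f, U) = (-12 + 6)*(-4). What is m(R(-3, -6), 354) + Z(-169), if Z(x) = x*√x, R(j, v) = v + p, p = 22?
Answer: 24 - 2197*I ≈ 24.0 - 2197.0*I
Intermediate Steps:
R(j, v) = 22 + v (R(j, v) = v + 22 = 22 + v)
m(f, U) = 24 (m(f, U) = -6*(-4) = 24)
Z(x) = x^(3/2)
m(R(-3, -6), 354) + Z(-169) = 24 + (-169)^(3/2) = 24 - 2197*I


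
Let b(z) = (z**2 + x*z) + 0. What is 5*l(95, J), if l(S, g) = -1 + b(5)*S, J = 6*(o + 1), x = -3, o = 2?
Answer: 4745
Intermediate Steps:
J = 18 (J = 6*(2 + 1) = 6*3 = 18)
b(z) = z**2 - 3*z (b(z) = (z**2 - 3*z) + 0 = z**2 - 3*z)
l(S, g) = -1 + 10*S (l(S, g) = -1 + (5*(-3 + 5))*S = -1 + (5*2)*S = -1 + 10*S)
5*l(95, J) = 5*(-1 + 10*95) = 5*(-1 + 950) = 5*949 = 4745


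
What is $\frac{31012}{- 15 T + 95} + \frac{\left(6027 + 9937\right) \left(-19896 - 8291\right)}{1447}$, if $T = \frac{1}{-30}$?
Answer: $- \frac{85855909460}{276377} \approx -3.1065 \cdot 10^{5}$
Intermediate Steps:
$T = - \frac{1}{30} \approx -0.033333$
$\frac{31012}{- 15 T + 95} + \frac{\left(6027 + 9937\right) \left(-19896 - 8291\right)}{1447} = \frac{31012}{\left(-15\right) \left(- \frac{1}{30}\right) + 95} + \frac{\left(6027 + 9937\right) \left(-19896 - 8291\right)}{1447} = \frac{31012}{\frac{1}{2} + 95} + 15964 \left(-28187\right) \frac{1}{1447} = \frac{31012}{\frac{191}{2}} - \frac{449977268}{1447} = 31012 \cdot \frac{2}{191} - \frac{449977268}{1447} = \frac{62024}{191} - \frac{449977268}{1447} = - \frac{85855909460}{276377}$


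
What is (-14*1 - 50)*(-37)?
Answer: 2368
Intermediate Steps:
(-14*1 - 50)*(-37) = (-14 - 50)*(-37) = -64*(-37) = 2368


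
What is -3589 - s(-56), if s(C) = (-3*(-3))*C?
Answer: -3085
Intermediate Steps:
s(C) = 9*C
-3589 - s(-56) = -3589 - 9*(-56) = -3589 - 1*(-504) = -3589 + 504 = -3085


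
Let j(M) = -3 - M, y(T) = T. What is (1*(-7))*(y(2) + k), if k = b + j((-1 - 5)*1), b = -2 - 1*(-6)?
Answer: -63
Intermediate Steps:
b = 4 (b = -2 + 6 = 4)
k = 7 (k = 4 + (-3 - (-1 - 5)) = 4 + (-3 - (-6)) = 4 + (-3 - 1*(-6)) = 4 + (-3 + 6) = 4 + 3 = 7)
(1*(-7))*(y(2) + k) = (1*(-7))*(2 + 7) = -7*9 = -63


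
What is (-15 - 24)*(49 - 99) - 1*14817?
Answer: -12867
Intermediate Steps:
(-15 - 24)*(49 - 99) - 1*14817 = -39*(-50) - 14817 = 1950 - 14817 = -12867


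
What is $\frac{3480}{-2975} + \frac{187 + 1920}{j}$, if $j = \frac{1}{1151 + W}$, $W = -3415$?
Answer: $- \frac{2838298256}{595} \approx -4.7702 \cdot 10^{6}$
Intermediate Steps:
$j = - \frac{1}{2264}$ ($j = \frac{1}{1151 - 3415} = \frac{1}{-2264} = - \frac{1}{2264} \approx -0.0004417$)
$\frac{3480}{-2975} + \frac{187 + 1920}{j} = \frac{3480}{-2975} + \frac{187 + 1920}{- \frac{1}{2264}} = 3480 \left(- \frac{1}{2975}\right) + 2107 \left(-2264\right) = - \frac{696}{595} - 4770248 = - \frac{2838298256}{595}$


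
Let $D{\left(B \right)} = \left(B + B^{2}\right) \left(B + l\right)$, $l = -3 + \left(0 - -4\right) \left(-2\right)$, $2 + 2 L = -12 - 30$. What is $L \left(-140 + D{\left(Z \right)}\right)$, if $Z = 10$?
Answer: $5500$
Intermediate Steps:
$L = -22$ ($L = -1 + \frac{-12 - 30}{2} = -1 + \frac{1}{2} \left(-42\right) = -1 - 21 = -22$)
$l = -11$ ($l = -3 + \left(0 + 4\right) \left(-2\right) = -3 + 4 \left(-2\right) = -3 - 8 = -11$)
$D{\left(B \right)} = \left(-11 + B\right) \left(B + B^{2}\right)$ ($D{\left(B \right)} = \left(B + B^{2}\right) \left(B - 11\right) = \left(B + B^{2}\right) \left(-11 + B\right) = \left(-11 + B\right) \left(B + B^{2}\right)$)
$L \left(-140 + D{\left(Z \right)}\right) = - 22 \left(-140 + 10 \left(-11 + 10^{2} - 100\right)\right) = - 22 \left(-140 + 10 \left(-11 + 100 - 100\right)\right) = - 22 \left(-140 + 10 \left(-11\right)\right) = - 22 \left(-140 - 110\right) = \left(-22\right) \left(-250\right) = 5500$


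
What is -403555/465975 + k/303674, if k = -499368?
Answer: -325910243/129820635 ≈ -2.5105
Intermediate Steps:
-403555/465975 + k/303674 = -403555/465975 - 499368/303674 = -403555*1/465975 - 499368*1/303674 = -80711/93195 - 249684/151837 = -325910243/129820635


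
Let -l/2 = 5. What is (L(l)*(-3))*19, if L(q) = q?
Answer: 570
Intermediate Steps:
l = -10 (l = -2*5 = -10)
(L(l)*(-3))*19 = -10*(-3)*19 = 30*19 = 570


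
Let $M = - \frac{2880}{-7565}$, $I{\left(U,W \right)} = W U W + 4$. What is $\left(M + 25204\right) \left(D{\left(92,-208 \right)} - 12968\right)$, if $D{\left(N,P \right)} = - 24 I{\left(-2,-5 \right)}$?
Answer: $- \frac{452424480992}{1513} \approx -2.9902 \cdot 10^{8}$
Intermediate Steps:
$I{\left(U,W \right)} = 4 + U W^{2}$ ($I{\left(U,W \right)} = U W W + 4 = U W^{2} + 4 = 4 + U W^{2}$)
$D{\left(N,P \right)} = 1104$ ($D{\left(N,P \right)} = - 24 \left(4 - 2 \left(-5\right)^{2}\right) = - 24 \left(4 - 50\right) = \left(-24\right) \left(-46\right) = 1104$)
$M = \frac{576}{1513}$ ($M = \left(-2880\right) \left(- \frac{1}{7565}\right) = \frac{576}{1513} \approx 0.3807$)
$\left(M + 25204\right) \left(D{\left(92,-208 \right)} - 12968\right) = \left(\frac{576}{1513} + 25204\right) \left(1104 - 12968\right) = \frac{38134228}{1513} \left(-11864\right) = - \frac{452424480992}{1513}$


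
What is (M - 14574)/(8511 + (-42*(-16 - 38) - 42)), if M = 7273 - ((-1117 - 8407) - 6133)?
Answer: 8356/10737 ≈ 0.77824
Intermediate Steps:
M = 22930 (M = 7273 - (-9524 - 6133) = 7273 - 1*(-15657) = 7273 + 15657 = 22930)
(M - 14574)/(8511 + (-42*(-16 - 38) - 42)) = (22930 - 14574)/(8511 + (-42*(-16 - 38) - 42)) = 8356/(8511 + (-42*(-54) - 42)) = 8356/(8511 + (2268 - 42)) = 8356/(8511 + 2226) = 8356/10737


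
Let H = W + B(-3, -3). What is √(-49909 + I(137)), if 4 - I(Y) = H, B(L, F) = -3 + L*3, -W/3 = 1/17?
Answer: 3*I*√1602114/17 ≈ 223.37*I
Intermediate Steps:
W = -3/17 ≈ -0.17647
B(L, F) = -3 + 3*L
H = -207/17 (H = -3/17 + (-3 + 3*(-3)) = -3/17 + (-3 - 9) = -3/17 - 12 = -207/17 ≈ -12.176)
I(Y) = 275/17 (I(Y) = 4 - 1*(-207/17) = 4 + 207/17 = 275/17)
√(-49909 + I(137)) = √(-49909 + 275/17) = √(-848178/17) = 3*I*√1602114/17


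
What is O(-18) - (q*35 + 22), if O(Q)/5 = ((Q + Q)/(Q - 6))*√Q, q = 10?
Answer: -372 + 45*I*√2/2 ≈ -372.0 + 31.82*I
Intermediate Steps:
O(Q) = 10*Q^(3/2)/(-6 + Q) (O(Q) = 5*(((Q + Q)/(Q - 6))*√Q) = 5*(((2*Q)/(-6 + Q))*√Q) = 5*((2*Q/(-6 + Q))*√Q) = 5*(2*Q^(3/2)/(-6 + Q)) = 10*Q^(3/2)/(-6 + Q))
O(-18) - (q*35 + 22) = 10*(-18)^(3/2)/(-6 - 18) - (10*35 + 22) = 10*(-54*I*√2)/(-24) - (350 + 22) = 10*(-54*I*√2)*(-1/24) - 1*372 = 45*I*√2/2 - 372 = -372 + 45*I*√2/2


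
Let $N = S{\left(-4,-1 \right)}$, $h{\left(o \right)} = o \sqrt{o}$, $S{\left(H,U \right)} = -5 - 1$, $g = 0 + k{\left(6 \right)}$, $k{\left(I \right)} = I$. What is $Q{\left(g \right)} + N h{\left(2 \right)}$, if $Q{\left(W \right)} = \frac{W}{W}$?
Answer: $1 - 12 \sqrt{2} \approx -15.971$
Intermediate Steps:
$g = 6$ ($g = 0 + 6 = 6$)
$Q{\left(W \right)} = 1$
$S{\left(H,U \right)} = -6$ ($S{\left(H,U \right)} = -5 - 1 = -6$)
$h{\left(o \right)} = o^{\frac{3}{2}}$
$N = -6$
$Q{\left(g \right)} + N h{\left(2 \right)} = 1 - 6 \cdot 2^{\frac{3}{2}} = 1 - 6 \cdot 2 \sqrt{2} = 1 - 12 \sqrt{2}$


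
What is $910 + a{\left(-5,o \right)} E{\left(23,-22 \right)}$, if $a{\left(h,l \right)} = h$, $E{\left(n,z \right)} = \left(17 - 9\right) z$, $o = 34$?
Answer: $1790$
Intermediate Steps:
$E{\left(n,z \right)} = 8 z$
$910 + a{\left(-5,o \right)} E{\left(23,-22 \right)} = 910 - 5 \cdot 8 \left(-22\right) = 910 - -880 = 910 + 880 = 1790$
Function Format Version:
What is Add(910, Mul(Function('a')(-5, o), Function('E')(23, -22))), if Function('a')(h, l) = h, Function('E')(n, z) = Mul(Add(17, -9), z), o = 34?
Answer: 1790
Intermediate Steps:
Function('E')(n, z) = Mul(8, z)
Add(910, Mul(Function('a')(-5, o), Function('E')(23, -22))) = Add(910, Mul(-5, Mul(8, -22))) = Add(910, Mul(-5, -176)) = Add(910, 880) = 1790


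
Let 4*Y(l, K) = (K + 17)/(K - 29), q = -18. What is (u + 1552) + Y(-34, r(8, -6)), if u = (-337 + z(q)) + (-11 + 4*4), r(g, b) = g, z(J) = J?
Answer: 100943/84 ≈ 1201.7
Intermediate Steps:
Y(l, K) = (17 + K)/(4*(-29 + K)) (Y(l, K) = ((K + 17)/(K - 29))/4 = ((17 + K)/(-29 + K))/4 = (17 + K)/(4*(-29 + K)))
u = -350 (u = (-337 - 18) + (-11 + 4*4) = -355 + (-11 + 16) = -355 + 5 = -350)
(u + 1552) + Y(-34, r(8, -6)) = (-350 + 1552) + (17 + 8)/(4*(-29 + 8)) = 1202 + (1/4)*25/(-21) = 1202 + (1/4)*(-1/21)*25 = 1202 - 25/84 = 100943/84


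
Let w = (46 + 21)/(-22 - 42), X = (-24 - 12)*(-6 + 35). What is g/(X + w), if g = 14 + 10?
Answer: -1536/66883 ≈ -0.022965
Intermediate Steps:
X = -1044 (X = -36*29 = -1044)
w = -67/64 (w = 67/(-64) = 67*(-1/64) = -67/64 ≈ -1.0469)
g = 24
g/(X + w) = 24/(-1044 - 67/64) = 24/(-66883/64) = -64/66883*24 = -1536/66883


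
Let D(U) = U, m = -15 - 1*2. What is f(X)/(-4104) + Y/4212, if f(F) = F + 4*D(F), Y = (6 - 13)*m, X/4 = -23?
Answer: 11231/80028 ≈ 0.14034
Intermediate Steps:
m = -17 (m = -15 - 2 = -17)
X = -92 (X = 4*(-23) = -92)
Y = 119 (Y = (6 - 13)*(-17) = -7*(-17) = 119)
f(F) = 5*F (f(F) = F + 4*F = 5*F)
f(X)/(-4104) + Y/4212 = (5*(-92))/(-4104) + 119/4212 = -460*(-1/4104) + 119*(1/4212) = 115/1026 + 119/4212 = 11231/80028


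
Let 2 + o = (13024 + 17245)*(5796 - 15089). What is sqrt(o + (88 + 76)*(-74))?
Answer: I*sqrt(281301955) ≈ 16772.0*I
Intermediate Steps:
o = -281289819 (o = -2 + (13024 + 17245)*(5796 - 15089) = -2 + 30269*(-9293) = -2 - 281289817 = -281289819)
sqrt(o + (88 + 76)*(-74)) = sqrt(-281289819 + (88 + 76)*(-74)) = sqrt(-281289819 + 164*(-74)) = sqrt(-281289819 - 12136) = sqrt(-281301955) = I*sqrt(281301955)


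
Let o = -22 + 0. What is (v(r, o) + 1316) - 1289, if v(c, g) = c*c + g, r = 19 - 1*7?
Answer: 149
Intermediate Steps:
o = -22
r = 12 (r = 19 - 7 = 12)
v(c, g) = g + c² (v(c, g) = c² + g = g + c²)
(v(r, o) + 1316) - 1289 = ((-22 + 12²) + 1316) - 1289 = ((-22 + 144) + 1316) - 1289 = (122 + 1316) - 1289 = 1438 - 1289 = 149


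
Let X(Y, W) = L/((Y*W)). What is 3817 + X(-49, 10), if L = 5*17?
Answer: 374049/98 ≈ 3816.8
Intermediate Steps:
L = 85
X(Y, W) = 85/(W*Y) (X(Y, W) = 85/((Y*W)) = 85/((W*Y)) = 85*(1/(W*Y)) = 85/(W*Y))
3817 + X(-49, 10) = 3817 + 85/(10*(-49)) = 3817 + 85*(1/10)*(-1/49) = 3817 - 17/98 = 374049/98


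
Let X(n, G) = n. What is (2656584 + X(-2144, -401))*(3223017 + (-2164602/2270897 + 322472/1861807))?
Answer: 36171581684257497012247720/4227971930879 ≈ 8.5553e+12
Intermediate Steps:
(2656584 + X(-2144, -401))*(3223017 + (-2164602/2270897 + 322472/1861807)) = (2656584 - 2144)*(3223017 + (-2164602/2270897 + 322472/1861807)) = 2654440*(3223017 + (-2164602*1/2270897 + 322472*(1/1861807))) = 2654440*(3223017 + (-2164602/2270897 + 322472/1861807)) = 2654440*(3223017 - 3297770458430/4227971930879) = 2654440*(13626822110975383513/4227971930879) = 36171581684257497012247720/4227971930879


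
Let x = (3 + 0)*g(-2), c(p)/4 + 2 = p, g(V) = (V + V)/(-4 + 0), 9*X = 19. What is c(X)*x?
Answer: 4/3 ≈ 1.3333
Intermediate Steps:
X = 19/9 (X = (⅑)*19 = 19/9 ≈ 2.1111)
g(V) = -V/2 (g(V) = (2*V)/(-4) = (2*V)*(-¼) = -V/2)
c(p) = -8 + 4*p
x = 3 (x = (3 + 0)*(-½*(-2)) = 3*1 = 3)
c(X)*x = (-8 + 4*(19/9))*3 = (-8 + 76/9)*3 = (4/9)*3 = 4/3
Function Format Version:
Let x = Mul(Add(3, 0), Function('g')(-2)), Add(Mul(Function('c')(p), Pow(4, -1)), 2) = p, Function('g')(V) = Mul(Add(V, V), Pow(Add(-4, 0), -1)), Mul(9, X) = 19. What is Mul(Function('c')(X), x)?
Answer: Rational(4, 3) ≈ 1.3333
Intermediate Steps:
X = Rational(19, 9) (X = Mul(Rational(1, 9), 19) = Rational(19, 9) ≈ 2.1111)
Function('g')(V) = Mul(Rational(-1, 2), V) (Function('g')(V) = Mul(Mul(2, V), Pow(-4, -1)) = Mul(Mul(2, V), Rational(-1, 4)) = Mul(Rational(-1, 2), V))
Function('c')(p) = Add(-8, Mul(4, p))
x = 3 (x = Mul(Add(3, 0), Mul(Rational(-1, 2), -2)) = Mul(3, 1) = 3)
Mul(Function('c')(X), x) = Mul(Add(-8, Mul(4, Rational(19, 9))), 3) = Mul(Add(-8, Rational(76, 9)), 3) = Mul(Rational(4, 9), 3) = Rational(4, 3)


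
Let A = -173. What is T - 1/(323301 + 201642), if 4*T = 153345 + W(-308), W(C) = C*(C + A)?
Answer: 158266639895/2099772 ≈ 75373.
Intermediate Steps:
W(C) = C*(-173 + C) (W(C) = C*(C - 173) = C*(-173 + C))
T = 301493/4 (T = (153345 - 308*(-173 - 308))/4 = (153345 - 308*(-481))/4 = (153345 + 148148)/4 = (1/4)*301493 = 301493/4 ≈ 75373.)
T - 1/(323301 + 201642) = 301493/4 - 1/(323301 + 201642) = 301493/4 - 1/524943 = 158266639895/2099772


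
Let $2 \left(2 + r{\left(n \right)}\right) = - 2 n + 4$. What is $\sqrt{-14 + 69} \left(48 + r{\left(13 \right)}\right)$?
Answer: $35 \sqrt{55} \approx 259.57$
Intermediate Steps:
$r{\left(n \right)} = - n$ ($r{\left(n \right)} = -2 + \frac{- 2 n + 4}{2} = -2 + \frac{4 - 2 n}{2} = -2 - \left(-2 + n\right) = - n$)
$\sqrt{-14 + 69} \left(48 + r{\left(13 \right)}\right) = \sqrt{-14 + 69} \left(48 - 13\right) = \sqrt{55} \left(48 - 13\right) = \sqrt{55} \cdot 35 = 35 \sqrt{55}$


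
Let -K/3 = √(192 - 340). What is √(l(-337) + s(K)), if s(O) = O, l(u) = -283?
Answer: √(-283 - 6*I*√37) ≈ 1.0825 - 16.857*I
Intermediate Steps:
K = -6*I*√37 (K = -3*√(192 - 340) = -6*I*√37 ≈ -36.497*I)
√(l(-337) + s(K)) = √(-283 - 6*I*√37)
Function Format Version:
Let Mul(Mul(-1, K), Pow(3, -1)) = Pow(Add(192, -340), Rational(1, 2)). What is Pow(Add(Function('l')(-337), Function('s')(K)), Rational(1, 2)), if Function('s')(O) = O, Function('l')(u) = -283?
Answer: Pow(Add(-283, Mul(-6, I, Pow(37, Rational(1, 2)))), Rational(1, 2)) ≈ Add(1.0825, Mul(-16.857, I))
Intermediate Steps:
K = Mul(-6, I, Pow(37, Rational(1, 2))) (K = Mul(-3, Pow(Add(192, -340), Rational(1, 2))) = Mul(-3, Pow(-148, Rational(1, 2))) = Mul(-3, Mul(2, I, Pow(37, Rational(1, 2)))) = Mul(-6, I, Pow(37, Rational(1, 2))) ≈ Mul(-36.497, I))
Pow(Add(Function('l')(-337), Function('s')(K)), Rational(1, 2)) = Pow(Add(-283, Mul(-6, I, Pow(37, Rational(1, 2)))), Rational(1, 2))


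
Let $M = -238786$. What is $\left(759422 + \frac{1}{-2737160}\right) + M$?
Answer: $\frac{1425064033759}{2737160} \approx 5.2064 \cdot 10^{5}$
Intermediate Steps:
$\left(759422 + \frac{1}{-2737160}\right) + M = \left(759422 + \frac{1}{-2737160}\right) - 238786 = \left(759422 - \frac{1}{2737160}\right) - 238786 = \frac{2078659521519}{2737160} - 238786 = \frac{1425064033759}{2737160}$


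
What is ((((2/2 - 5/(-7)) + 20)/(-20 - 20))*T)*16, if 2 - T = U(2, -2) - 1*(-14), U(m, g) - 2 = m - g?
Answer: 5472/35 ≈ 156.34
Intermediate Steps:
U(m, g) = 2 + m - g (U(m, g) = 2 + (m - g) = 2 + m - g)
T = -18 (T = 2 - ((2 + 2 - 1*(-2)) - 1*(-14)) = 2 - ((2 + 2 + 2) + 14) = 2 - (6 + 14) = 2 - 1*20 = 2 - 20 = -18)
((((2/2 - 5/(-7)) + 20)/(-20 - 20))*T)*16 = ((((2/2 - 5/(-7)) + 20)/(-20 - 20))*(-18))*16 = ((((2*(½) - 5*(-⅐)) + 20)/(-40))*(-18))*16 = ((((1 + 5/7) + 20)*(-1/40))*(-18))*16 = (((12/7 + 20)*(-1/40))*(-18))*16 = (((152/7)*(-1/40))*(-18))*16 = -19/35*(-18)*16 = (342/35)*16 = 5472/35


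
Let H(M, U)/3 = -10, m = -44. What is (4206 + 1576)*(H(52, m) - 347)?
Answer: -2179814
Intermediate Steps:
H(M, U) = -30 (H(M, U) = 3*(-10) = -30)
(4206 + 1576)*(H(52, m) - 347) = (4206 + 1576)*(-30 - 347) = 5782*(-377) = -2179814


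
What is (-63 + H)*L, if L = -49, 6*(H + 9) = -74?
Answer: 12397/3 ≈ 4132.3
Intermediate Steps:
H = -64/3 (H = -9 + (⅙)*(-74) = -9 - 37/3 = -64/3 ≈ -21.333)
(-63 + H)*L = (-63 - 64/3)*(-49) = -253/3*(-49) = 12397/3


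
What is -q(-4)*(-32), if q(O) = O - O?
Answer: 0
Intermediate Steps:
q(O) = 0
-q(-4)*(-32) = -1*0*(-32) = 0*(-32) = 0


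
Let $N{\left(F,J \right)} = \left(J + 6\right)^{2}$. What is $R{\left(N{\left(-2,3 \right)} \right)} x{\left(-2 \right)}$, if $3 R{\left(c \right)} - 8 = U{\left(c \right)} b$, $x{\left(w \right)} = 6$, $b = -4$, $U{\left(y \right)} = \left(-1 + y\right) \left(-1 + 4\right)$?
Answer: $-1904$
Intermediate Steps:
$N{\left(F,J \right)} = \left(6 + J\right)^{2}$
$U{\left(y \right)} = -3 + 3 y$ ($U{\left(y \right)} = \left(-1 + y\right) 3 = -3 + 3 y$)
$R{\left(c \right)} = \frac{20}{3} - 4 c$ ($R{\left(c \right)} = \frac{8}{3} + \frac{\left(-3 + 3 c\right) \left(-4\right)}{3} = \frac{8}{3} + \frac{12 - 12 c}{3} = \frac{8}{3} - \left(-4 + 4 c\right) = \frac{20}{3} - 4 c$)
$R{\left(N{\left(-2,3 \right)} \right)} x{\left(-2 \right)} = \left(\frac{20}{3} - 4 \left(6 + 3\right)^{2}\right) 6 = \left(\frac{20}{3} - 4 \cdot 9^{2}\right) 6 = \left(\frac{20}{3} - 324\right) 6 = \left(- \frac{952}{3}\right) 6 = -1904$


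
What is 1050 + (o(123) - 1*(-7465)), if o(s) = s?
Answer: 8638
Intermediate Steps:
1050 + (o(123) - 1*(-7465)) = 1050 + (123 - 1*(-7465)) = 1050 + (123 + 7465) = 1050 + 7588 = 8638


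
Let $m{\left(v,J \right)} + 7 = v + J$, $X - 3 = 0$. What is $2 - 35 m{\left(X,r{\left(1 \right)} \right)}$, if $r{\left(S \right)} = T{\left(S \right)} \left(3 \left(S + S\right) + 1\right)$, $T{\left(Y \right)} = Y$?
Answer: $-103$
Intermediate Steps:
$X = 3$ ($X = 3 + 0 = 3$)
$r{\left(S \right)} = S \left(1 + 6 S\right)$ ($r{\left(S \right)} = S \left(3 \left(S + S\right) + 1\right) = S \left(3 \cdot 2 S + 1\right) = S \left(6 S + 1\right) = S \left(1 + 6 S\right)$)
$m{\left(v,J \right)} = -7 + J + v$ ($m{\left(v,J \right)} = -7 + \left(v + J\right) = -7 + \left(J + v\right) = -7 + J + v$)
$2 - 35 m{\left(X,r{\left(1 \right)} \right)} = 2 - 35 \left(-7 + 1 \left(1 + 6 \cdot 1\right) + 3\right) = 2 - 35 \left(-7 + 1 \left(1 + 6\right) + 3\right) = 2 - 35 \left(-7 + 1 \cdot 7 + 3\right) = 2 - 35 \left(-7 + 7 + 3\right) = 2 - 105 = -103$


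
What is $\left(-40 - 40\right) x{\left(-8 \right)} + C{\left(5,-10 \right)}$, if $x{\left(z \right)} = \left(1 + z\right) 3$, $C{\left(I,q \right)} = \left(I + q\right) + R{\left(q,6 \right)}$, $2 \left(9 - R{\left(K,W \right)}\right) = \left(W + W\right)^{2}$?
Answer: $1612$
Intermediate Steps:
$R{\left(K,W \right)} = 9 - 2 W^{2}$ ($R{\left(K,W \right)} = 9 - \frac{\left(W + W\right)^{2}}{2} = 9 - \frac{\left(2 W\right)^{2}}{2} = 9 - \frac{4 W^{2}}{2} = 9 - 2 W^{2}$)
$C{\left(I,q \right)} = -63 + I + q$ ($C{\left(I,q \right)} = \left(I + q\right) + \left(9 - 2 \cdot 6^{2}\right) = \left(I + q\right) + \left(9 - 72\right) = \left(I + q\right) - 63 = -63 + I + q$)
$x{\left(z \right)} = 3 + 3 z$
$\left(-40 - 40\right) x{\left(-8 \right)} + C{\left(5,-10 \right)} = \left(-40 - 40\right) \left(3 + 3 \left(-8\right)\right) - 68 = \left(-40 - 40\right) \left(3 - 24\right) - 68 = \left(-80\right) \left(-21\right) - 68 = 1680 - 68 = 1612$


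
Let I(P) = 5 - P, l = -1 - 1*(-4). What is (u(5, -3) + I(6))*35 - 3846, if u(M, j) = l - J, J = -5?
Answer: -3601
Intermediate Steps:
l = 3 (l = -1 + 4 = 3)
u(M, j) = 8 (u(M, j) = 3 - 1*(-5) = 3 + 5 = 8)
(u(5, -3) + I(6))*35 - 3846 = (8 + (5 - 1*6))*35 - 3846 = (8 + (5 - 6))*35 - 3846 = (8 - 1)*35 - 3846 = 7*35 - 3846 = 245 - 3846 = -3601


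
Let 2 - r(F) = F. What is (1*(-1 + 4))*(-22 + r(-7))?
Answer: -39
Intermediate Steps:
r(F) = 2 - F
(1*(-1 + 4))*(-22 + r(-7)) = (1*(-1 + 4))*(-22 + (2 - 1*(-7))) = (1*3)*(-22 + (2 + 7)) = 3*(-22 + 9) = 3*(-13) = -39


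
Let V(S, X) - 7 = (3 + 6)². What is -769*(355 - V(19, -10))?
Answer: -205323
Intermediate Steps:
V(S, X) = 88 (V(S, X) = 7 + (3 + 6)² = 7 + 9² = 7 + 81 = 88)
-769*(355 - V(19, -10)) = -769*(355 - 1*88) = -769*(355 - 88) = -769*267 = -205323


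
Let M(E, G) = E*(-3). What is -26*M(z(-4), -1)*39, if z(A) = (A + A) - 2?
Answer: -30420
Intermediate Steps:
z(A) = -2 + 2*A (z(A) = 2*A - 2 = -2 + 2*A)
M(E, G) = -3*E
-26*M(z(-4), -1)*39 = -(-78)*(-2 + 2*(-4))*39 = -(-78)*(-2 - 8)*39 = -(-78)*(-10)*39 = -26*30*39 = -780*39 = -30420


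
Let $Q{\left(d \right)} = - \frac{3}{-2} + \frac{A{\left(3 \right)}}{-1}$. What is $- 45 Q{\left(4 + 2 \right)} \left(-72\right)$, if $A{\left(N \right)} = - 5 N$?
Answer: $53460$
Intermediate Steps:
$Q{\left(d \right)} = \frac{33}{2}$ ($Q{\left(d \right)} = - \frac{3}{-2} + \frac{\left(-5\right) 3}{-1} = \left(-3\right) \left(- \frac{1}{2}\right) - -15 = \frac{3}{2} + 15 = \frac{33}{2}$)
$- 45 Q{\left(4 + 2 \right)} \left(-72\right) = \left(-45\right) \frac{33}{2} \left(-72\right) = \left(- \frac{1485}{2}\right) \left(-72\right) = 53460$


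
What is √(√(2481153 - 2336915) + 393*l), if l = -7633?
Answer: √(-2999769 + √144238) ≈ 1731.9*I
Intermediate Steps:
√(√(2481153 - 2336915) + 393*l) = √(√(2481153 - 2336915) + 393*(-7633)) = √(√144238 - 2999769) = √(-2999769 + √144238)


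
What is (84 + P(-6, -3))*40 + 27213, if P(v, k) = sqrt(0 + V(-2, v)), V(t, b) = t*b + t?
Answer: 30573 + 40*sqrt(10) ≈ 30700.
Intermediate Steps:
V(t, b) = t + b*t (V(t, b) = b*t + t = t + b*t)
P(v, k) = sqrt(-2 - 2*v) (P(v, k) = sqrt(0 - 2*(1 + v)) = sqrt(0 + (-2 - 2*v)) = sqrt(-2 - 2*v))
(84 + P(-6, -3))*40 + 27213 = (84 + sqrt(-2 - 2*(-6)))*40 + 27213 = (84 + sqrt(-2 + 12))*40 + 27213 = (84 + sqrt(10))*40 + 27213 = (3360 + 40*sqrt(10)) + 27213 = 30573 + 40*sqrt(10)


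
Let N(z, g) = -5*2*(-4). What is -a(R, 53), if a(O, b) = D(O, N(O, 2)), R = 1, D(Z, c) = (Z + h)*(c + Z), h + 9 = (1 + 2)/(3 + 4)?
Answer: 2173/7 ≈ 310.43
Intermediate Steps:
N(z, g) = 40 (N(z, g) = -10*(-4) = 40)
h = -60/7 (h = -9 + (1 + 2)/(3 + 4) = -9 + 3/7 = -60/7 ≈ -8.5714)
D(Z, c) = (-60/7 + Z)*(Z + c) (D(Z, c) = (Z - 60/7)*(c + Z) = (-60/7 + Z)*(Z + c))
a(O, b) = -2400/7 + O**2 + 220*O/7 (a(O, b) = O**2 - 60*O/7 - 60/7*40 + O*40 = O**2 - 60*O/7 - 2400/7 + 40*O = -2400/7 + O**2 + 220*O/7)
-a(R, 53) = -(-2400/7 + 1**2 + (220/7)*1) = -(-2400/7 + 1 + 220/7) = -1*(-2173/7) = 2173/7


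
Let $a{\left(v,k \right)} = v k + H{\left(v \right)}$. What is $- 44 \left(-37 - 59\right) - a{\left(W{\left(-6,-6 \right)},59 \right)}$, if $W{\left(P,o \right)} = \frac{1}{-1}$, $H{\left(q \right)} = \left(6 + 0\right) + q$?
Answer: $4278$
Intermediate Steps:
$H{\left(q \right)} = 6 + q$
$W{\left(P,o \right)} = -1$
$a{\left(v,k \right)} = 6 + v + k v$ ($a{\left(v,k \right)} = v k + \left(6 + v\right) = k v + \left(6 + v\right) = 6 + v + k v$)
$- 44 \left(-37 - 59\right) - a{\left(W{\left(-6,-6 \right)},59 \right)} = - 44 \left(-37 - 59\right) - \left(6 - 1 + 59 \left(-1\right)\right) = \left(-44\right) \left(-96\right) - \left(6 - 1 - 59\right) = 4224 - -54 = 4224 + 54 = 4278$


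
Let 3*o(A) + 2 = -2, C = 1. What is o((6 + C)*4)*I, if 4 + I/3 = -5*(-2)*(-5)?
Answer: 216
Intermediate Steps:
o(A) = -4/3 (o(A) = -⅔ + (⅓)*(-2) = -⅔ - ⅔ = -4/3)
I = -162 (I = -12 + 3*(-5*(-2)*(-5)) = -12 + 3*(10*(-5)) = -12 + 3*(-50) = -12 - 150 = -162)
o((6 + C)*4)*I = -4/3*(-162) = 216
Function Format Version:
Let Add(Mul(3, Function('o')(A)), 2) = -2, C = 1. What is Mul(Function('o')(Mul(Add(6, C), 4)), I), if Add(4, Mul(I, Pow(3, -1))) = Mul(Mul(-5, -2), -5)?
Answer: 216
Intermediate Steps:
Function('o')(A) = Rational(-4, 3) (Function('o')(A) = Add(Rational(-2, 3), Mul(Rational(1, 3), -2)) = Add(Rational(-2, 3), Rational(-2, 3)) = Rational(-4, 3))
I = -162 (I = Add(-12, Mul(3, Mul(Mul(-5, -2), -5))) = Add(-12, Mul(3, Mul(10, -5))) = Add(-12, Mul(3, -50)) = Add(-12, -150) = -162)
Mul(Function('o')(Mul(Add(6, C), 4)), I) = Mul(Rational(-4, 3), -162) = 216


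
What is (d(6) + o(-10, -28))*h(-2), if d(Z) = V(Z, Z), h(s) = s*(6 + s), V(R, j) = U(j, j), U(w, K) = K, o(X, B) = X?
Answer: 32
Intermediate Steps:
V(R, j) = j
d(Z) = Z
(d(6) + o(-10, -28))*h(-2) = (6 - 10)*(-2*(6 - 2)) = -(-8)*4 = -4*(-8) = 32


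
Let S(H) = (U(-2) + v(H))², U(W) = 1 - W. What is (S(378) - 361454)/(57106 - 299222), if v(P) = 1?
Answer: 25817/17294 ≈ 1.4928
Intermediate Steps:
S(H) = 16 (S(H) = ((1 - 1*(-2)) + 1)² = ((1 + 2) + 1)² = (3 + 1)² = 4² = 16)
(S(378) - 361454)/(57106 - 299222) = (16 - 361454)/(57106 - 299222) = -361438/(-242116) = -361438*(-1/242116) = 25817/17294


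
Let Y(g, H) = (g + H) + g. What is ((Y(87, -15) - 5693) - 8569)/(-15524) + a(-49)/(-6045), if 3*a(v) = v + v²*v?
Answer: 2082901657/281527740 ≈ 7.3986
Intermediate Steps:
Y(g, H) = H + 2*g (Y(g, H) = (H + g) + g = H + 2*g)
a(v) = v/3 + v³/3 (a(v) = (v + v²*v)/3 = (v + v³)/3 = v/3 + v³/3)
((Y(87, -15) - 5693) - 8569)/(-15524) + a(-49)/(-6045) = (((-15 + 2*87) - 5693) - 8569)/(-15524) + ((⅓)*(-49)*(1 + (-49)²))/(-6045) = (((-15 + 174) - 5693) - 8569)*(-1/15524) + ((⅓)*(-49)*(1 + 2401))*(-1/6045) = ((159 - 5693) - 8569)*(-1/15524) + ((⅓)*(-49)*2402)*(-1/6045) = (-5534 - 8569)*(-1/15524) - 117698/3*(-1/6045) = -14103*(-1/15524) + 117698/18135 = 14103/15524 + 117698/18135 = 2082901657/281527740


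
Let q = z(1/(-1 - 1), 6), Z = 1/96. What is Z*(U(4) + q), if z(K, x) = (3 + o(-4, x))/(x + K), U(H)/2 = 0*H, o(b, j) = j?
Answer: 3/176 ≈ 0.017045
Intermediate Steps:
Z = 1/96 ≈ 0.010417
U(H) = 0 (U(H) = 2*(0*H) = 2*0 = 0)
z(K, x) = (3 + x)/(K + x) (z(K, x) = (3 + x)/(x + K) = (3 + x)/(K + x))
q = 18/11 (q = (3 + 6)/(1/(-1 - 1) + 6) = 9/(1/(-2) + 6) = 9/(-1/2 + 6) = 9/(11/2) = (2/11)*9 = 18/11 ≈ 1.6364)
Z*(U(4) + q) = (0 + 18/11)/96 = (1/96)*(18/11) = 3/176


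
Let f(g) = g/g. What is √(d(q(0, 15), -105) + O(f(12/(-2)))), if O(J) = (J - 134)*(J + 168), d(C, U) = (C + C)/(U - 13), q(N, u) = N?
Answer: 13*I*√133 ≈ 149.92*I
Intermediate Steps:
d(C, U) = 2*C/(-13 + U) (d(C, U) = (2*C)/(-13 + U) = 2*C/(-13 + U))
f(g) = 1
O(J) = (-134 + J)*(168 + J)
√(d(q(0, 15), -105) + O(f(12/(-2)))) = √(2*0/(-13 - 105) + (-22512 + 1² + 34*1)) = √(2*0/(-118) + (-22512 + 1 + 34)) = √(2*0*(-1/118) - 22477) = √(0 - 22477) = √(-22477) = 13*I*√133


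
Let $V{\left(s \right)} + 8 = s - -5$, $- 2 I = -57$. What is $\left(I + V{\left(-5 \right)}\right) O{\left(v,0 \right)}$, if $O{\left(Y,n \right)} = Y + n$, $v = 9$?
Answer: $\frac{369}{2} \approx 184.5$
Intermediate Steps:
$I = \frac{57}{2}$ ($I = \left(- \frac{1}{2}\right) \left(-57\right) = \frac{57}{2} \approx 28.5$)
$V{\left(s \right)} = -3 + s$ ($V{\left(s \right)} = -8 + \left(s - -5\right) = -8 + \left(s + 5\right) = -8 + \left(5 + s\right) = -3 + s$)
$\left(I + V{\left(-5 \right)}\right) O{\left(v,0 \right)} = \left(\frac{57}{2} - 8\right) \left(9 + 0\right) = \left(\frac{57}{2} - 8\right) 9 = \frac{41}{2} \cdot 9 = \frac{369}{2}$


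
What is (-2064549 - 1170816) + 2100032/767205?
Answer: -2482186104793/767205 ≈ -3.2354e+6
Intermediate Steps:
(-2064549 - 1170816) + 2100032/767205 = -3235365 + 2100032*(1/767205) = -3235365 + 2100032/767205 = -2482186104793/767205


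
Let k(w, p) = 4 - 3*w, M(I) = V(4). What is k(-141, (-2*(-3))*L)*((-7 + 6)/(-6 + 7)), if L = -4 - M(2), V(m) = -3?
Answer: -427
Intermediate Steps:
M(I) = -3
L = -1 (L = -4 - 1*(-3) = -4 + 3 = -1)
k(-141, (-2*(-3))*L)*((-7 + 6)/(-6 + 7)) = (4 - 3*(-141))*((-7 + 6)/(-6 + 7)) = (4 + 423)*(-1/1) = 427*(-1*1) = 427*(-1) = -427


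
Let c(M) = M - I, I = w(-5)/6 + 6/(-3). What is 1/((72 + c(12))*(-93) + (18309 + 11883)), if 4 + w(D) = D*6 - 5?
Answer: 2/43179 ≈ 4.6319e-5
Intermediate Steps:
w(D) = -9 + 6*D (w(D) = -4 + (D*6 - 5) = -4 + (6*D - 5) = -4 + (-5 + 6*D) = -9 + 6*D)
I = -17/2 (I = (-9 + 6*(-5))/6 + 6/(-3) = (-9 - 30)*(1/6) + 6*(-1/3) = -39*1/6 - 2 = -13/2 - 2 = -17/2 ≈ -8.5000)
c(M) = 17/2 + M (c(M) = M - 1*(-17/2) = M + 17/2 = 17/2 + M)
1/((72 + c(12))*(-93) + (18309 + 11883)) = 1/((72 + (17/2 + 12))*(-93) + (18309 + 11883)) = 1/((72 + 41/2)*(-93) + 30192) = 1/((185/2)*(-93) + 30192) = 1/(-17205/2 + 30192) = 1/(43179/2) = 2/43179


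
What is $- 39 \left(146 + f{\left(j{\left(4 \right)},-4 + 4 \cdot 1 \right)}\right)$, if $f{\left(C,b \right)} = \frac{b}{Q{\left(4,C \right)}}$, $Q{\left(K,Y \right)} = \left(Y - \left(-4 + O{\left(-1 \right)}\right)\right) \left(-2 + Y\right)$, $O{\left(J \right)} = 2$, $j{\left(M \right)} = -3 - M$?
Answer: $-5694$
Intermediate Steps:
$Q{\left(K,Y \right)} = \left(-2 + Y\right) \left(2 + Y\right)$ ($Q{\left(K,Y \right)} = \left(Y + \left(4 - 2\right)\right) \left(-2 + Y\right) = \left(Y + 2\right) \left(-2 + Y\right) = \left(2 + Y\right) \left(-2 + Y\right) = \left(-2 + Y\right) \left(2 + Y\right)$)
$f{\left(C,b \right)} = \frac{b}{-4 + C^{2}}$
$- 39 \left(146 + f{\left(j{\left(4 \right)},-4 + 4 \cdot 1 \right)}\right) = - 39 \left(146 + \frac{-4 + 4 \cdot 1}{-4 + \left(-3 - 4\right)^{2}}\right) = - 39 \left(146 + \frac{-4 + 4}{-4 + \left(-3 - 4\right)^{2}}\right) = - 39 \left(146 + \frac{0}{-4 + \left(-7\right)^{2}}\right) = - 39 \left(146 + \frac{0}{-4 + 49}\right) = - 39 \left(146 + \frac{0}{45}\right) = - 39 \left(146 + 0 \cdot \frac{1}{45}\right) = - 39 \left(146 + 0\right) = \left(-39\right) 146 = -5694$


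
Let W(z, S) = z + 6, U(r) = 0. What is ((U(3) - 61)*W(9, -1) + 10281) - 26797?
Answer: -17431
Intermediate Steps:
W(z, S) = 6 + z
((U(3) - 61)*W(9, -1) + 10281) - 26797 = ((0 - 61)*(6 + 9) + 10281) - 26797 = (-61*15 + 10281) - 26797 = (-915 + 10281) - 26797 = 9366 - 26797 = -17431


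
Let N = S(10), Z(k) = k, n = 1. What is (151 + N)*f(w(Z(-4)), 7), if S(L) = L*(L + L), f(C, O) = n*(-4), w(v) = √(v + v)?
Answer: -1404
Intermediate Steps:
w(v) = √2*√v (w(v) = √(2*v) = √2*√v)
f(C, O) = -4 (f(C, O) = 1*(-4) = -4)
S(L) = 2*L² (S(L) = L*(2*L) = 2*L²)
N = 200 (N = 2*10² = 2*100 = 200)
(151 + N)*f(w(Z(-4)), 7) = (151 + 200)*(-4) = 351*(-4) = -1404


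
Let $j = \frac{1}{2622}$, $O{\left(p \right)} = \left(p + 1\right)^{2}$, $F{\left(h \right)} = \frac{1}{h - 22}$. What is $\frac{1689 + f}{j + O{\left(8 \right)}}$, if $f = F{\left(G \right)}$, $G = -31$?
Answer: $\frac{234710952}{11256299} \approx 20.852$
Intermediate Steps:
$F{\left(h \right)} = \frac{1}{-22 + h}$
$f = - \frac{1}{53}$ ($f = \frac{1}{-22 - 31} = \frac{1}{-53} = - \frac{1}{53} \approx -0.018868$)
$O{\left(p \right)} = \left(1 + p\right)^{2}$
$j = \frac{1}{2622} \approx 0.00038139$
$\frac{1689 + f}{j + O{\left(8 \right)}} = \frac{1689 - \frac{1}{53}}{\frac{1}{2622} + \left(1 + 8\right)^{2}} = \frac{89516}{53 \left(\frac{1}{2622} + 9^{2}\right)} = \frac{89516}{53 \left(\frac{1}{2622} + 81\right)} = \frac{89516}{53 \cdot \frac{212383}{2622}} = \frac{89516}{53} \cdot \frac{2622}{212383} = \frac{234710952}{11256299}$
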